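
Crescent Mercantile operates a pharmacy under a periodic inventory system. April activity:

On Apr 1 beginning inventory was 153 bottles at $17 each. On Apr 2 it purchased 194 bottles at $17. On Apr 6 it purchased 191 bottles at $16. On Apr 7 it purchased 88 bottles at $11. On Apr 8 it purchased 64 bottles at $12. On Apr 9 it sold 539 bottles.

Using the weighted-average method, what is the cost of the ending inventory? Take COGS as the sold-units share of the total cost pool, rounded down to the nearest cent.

Ending inventory = $2,339.63

Apr 9, sell 539: 539/690 × $10,691.00 → $8,351.37
Ending inventory (cost pool remaining) = $2,339.63
Check: goods available $10,691.00 = COGS $8,351.37 + ending $2,339.63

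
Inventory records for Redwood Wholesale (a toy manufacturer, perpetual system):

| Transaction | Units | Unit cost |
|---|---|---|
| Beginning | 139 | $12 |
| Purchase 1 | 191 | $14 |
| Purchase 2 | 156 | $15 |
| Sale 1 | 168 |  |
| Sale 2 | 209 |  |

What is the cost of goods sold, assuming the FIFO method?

Sale 1 (168) [FIFO — oldest first]: 139 @ $12 + 29 @ $14 = $2,074
Sale 2 (209) [FIFO — oldest first]: 162 @ $14 + 47 @ $15 = $2,973
Total COGS = $2,074 + $2,973 = $5,047
Ending inventory: 109 @ $15 = $1,635

COGS = $5,047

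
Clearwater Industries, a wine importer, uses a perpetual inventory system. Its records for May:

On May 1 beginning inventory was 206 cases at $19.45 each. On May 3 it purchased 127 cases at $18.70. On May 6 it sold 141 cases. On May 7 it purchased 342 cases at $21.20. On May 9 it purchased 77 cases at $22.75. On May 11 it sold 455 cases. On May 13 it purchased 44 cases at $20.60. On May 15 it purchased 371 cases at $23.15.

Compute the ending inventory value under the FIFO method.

Ending inventory = $12,921.60

May 6, 141 sold [FIFO — oldest first]: 141 @ $19.45 = $2,742.45
May 11, 455 sold [FIFO — oldest first]: 65 @ $19.45 + 127 @ $18.70 + 263 @ $21.20 = $9,214.75
Total COGS = $2,742.45 + $9,214.75 = $11,957.20
Ending inventory: 79 @ $21.20 + 77 @ $22.75 + 44 @ $20.60 + 371 @ $23.15 = $12,921.60
Check: goods available $24,878.80 = COGS $11,957.20 + ending $12,921.60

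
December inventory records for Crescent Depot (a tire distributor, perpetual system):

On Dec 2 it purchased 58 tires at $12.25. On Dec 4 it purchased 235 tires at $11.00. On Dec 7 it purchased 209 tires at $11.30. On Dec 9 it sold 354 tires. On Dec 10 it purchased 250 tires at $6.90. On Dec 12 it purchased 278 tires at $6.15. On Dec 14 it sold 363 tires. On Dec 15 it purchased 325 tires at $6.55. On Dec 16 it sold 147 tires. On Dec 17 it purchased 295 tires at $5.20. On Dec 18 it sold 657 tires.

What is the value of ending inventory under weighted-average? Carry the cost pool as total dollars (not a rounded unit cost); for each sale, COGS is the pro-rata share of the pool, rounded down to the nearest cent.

After Dec 2: 58 on hand, pool $710.50 (≈ $12.2500 each)
After Dec 4: 293 on hand, pool $3,295.50 (≈ $11.2474 each)
After Dec 7: 502 on hand, pool $5,657.20 (≈ $11.2693 each)
Dec 9, sell 354: 354/502 × $5,657.20 → $3,989.34
After Dec 10: 398 on hand, pool $3,392.86 (≈ $8.5248 each)
After Dec 12: 676 on hand, pool $5,102.56 (≈ $7.5482 each)
Dec 14, sell 363: 363/676 × $5,102.56 → $2,739.98
After Dec 15: 638 on hand, pool $4,491.33 (≈ $7.0397 each)
Dec 16, sell 147: 147/638 × $4,491.33 → $1,034.83
After Dec 17: 786 on hand, pool $4,990.50 (≈ $6.3492 each)
Dec 18, sell 657: 657/786 × $4,990.50 → $4,171.44
Total COGS = $3,989.34 + $2,739.98 + $1,034.83 + $4,171.44 = $11,935.59
Ending inventory (cost pool remaining) = $819.06
Check: goods available $12,754.65 = COGS $11,935.59 + ending $819.06

Ending inventory = $819.06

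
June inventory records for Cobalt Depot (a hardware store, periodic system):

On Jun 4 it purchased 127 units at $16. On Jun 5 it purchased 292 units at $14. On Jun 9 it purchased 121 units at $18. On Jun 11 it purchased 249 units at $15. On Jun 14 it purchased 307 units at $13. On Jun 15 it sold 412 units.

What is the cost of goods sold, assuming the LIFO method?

COGS = $5,566

Jun 15, 412 sold [LIFO — newest first]: 307 @ $13 + 105 @ $15 = $5,566
Ending inventory: 127 @ $16 + 292 @ $14 + 121 @ $18 + 144 @ $15 = $10,458
Check: goods available $16,024 = COGS $5,566 + ending $10,458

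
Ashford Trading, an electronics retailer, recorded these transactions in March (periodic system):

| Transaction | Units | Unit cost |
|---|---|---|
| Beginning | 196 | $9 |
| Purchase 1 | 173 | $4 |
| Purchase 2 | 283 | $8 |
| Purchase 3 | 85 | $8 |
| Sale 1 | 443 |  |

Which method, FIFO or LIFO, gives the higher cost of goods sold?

LIFO

FIFO COGS: 196 @ $9 + 173 @ $4 + 74 @ $8 = $3,048
LIFO COGS: 85 @ $8 + 283 @ $8 + 75 @ $4 = $3,244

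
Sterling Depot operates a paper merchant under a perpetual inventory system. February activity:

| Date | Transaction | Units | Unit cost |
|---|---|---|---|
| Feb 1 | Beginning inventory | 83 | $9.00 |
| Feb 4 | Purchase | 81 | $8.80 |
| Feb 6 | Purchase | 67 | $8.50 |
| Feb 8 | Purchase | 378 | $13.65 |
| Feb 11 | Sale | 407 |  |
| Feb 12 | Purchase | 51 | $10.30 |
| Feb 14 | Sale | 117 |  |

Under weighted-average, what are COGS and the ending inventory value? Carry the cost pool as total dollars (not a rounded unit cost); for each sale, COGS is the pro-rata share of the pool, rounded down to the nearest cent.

COGS = $6,150.12; ending inventory = $1,564.18

After Feb 1: 83 on hand, pool $747.00 (≈ $9.0000 each)
After Feb 4: 164 on hand, pool $1,459.80 (≈ $8.9012 each)
After Feb 6: 231 on hand, pool $2,029.30 (≈ $8.7848 each)
After Feb 8: 609 on hand, pool $7,189.00 (≈ $11.8046 each)
Feb 11, sell 407: 407/609 × $7,189.00 → $4,804.47
After Feb 12: 253 on hand, pool $2,909.83 (≈ $11.5013 each)
Feb 14, sell 117: 117/253 × $2,909.83 → $1,345.65
Total COGS = $4,804.47 + $1,345.65 = $6,150.12
Ending inventory (cost pool remaining) = $1,564.18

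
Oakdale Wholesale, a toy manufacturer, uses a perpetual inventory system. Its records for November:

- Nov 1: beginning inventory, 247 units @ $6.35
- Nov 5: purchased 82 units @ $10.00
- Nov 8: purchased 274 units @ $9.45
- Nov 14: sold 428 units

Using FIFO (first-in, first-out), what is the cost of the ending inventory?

Nov 14, 428 sold [FIFO — oldest first]: 247 @ $6.35 + 82 @ $10.00 + 99 @ $9.45 = $3,324.00
Ending inventory: 175 @ $9.45 = $1,653.75
Check: goods available $4,977.75 = COGS $3,324.00 + ending $1,653.75

Ending inventory = $1,653.75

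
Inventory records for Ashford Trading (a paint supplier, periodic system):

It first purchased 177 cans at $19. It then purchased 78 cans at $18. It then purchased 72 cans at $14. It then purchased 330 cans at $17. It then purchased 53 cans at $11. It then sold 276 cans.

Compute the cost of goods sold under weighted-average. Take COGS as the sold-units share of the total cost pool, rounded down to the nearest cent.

Sale 1, sell 276: 276/710 × $11,968.00 → $4,652.34
Ending inventory (cost pool remaining) = $7,315.66

COGS = $4,652.34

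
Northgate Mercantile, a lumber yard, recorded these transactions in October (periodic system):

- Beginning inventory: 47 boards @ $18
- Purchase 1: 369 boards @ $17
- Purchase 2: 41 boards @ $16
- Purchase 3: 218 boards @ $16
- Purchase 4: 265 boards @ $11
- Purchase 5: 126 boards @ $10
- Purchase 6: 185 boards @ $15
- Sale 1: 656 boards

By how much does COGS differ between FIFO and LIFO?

FIFO COGS: 47 @ $18 + 369 @ $17 + 41 @ $16 + 199 @ $16 = $10,959
LIFO COGS: 185 @ $15 + 126 @ $10 + 265 @ $11 + 80 @ $16 = $8,230
Difference = |$10,959 − $8,230| = $2,729

$2,729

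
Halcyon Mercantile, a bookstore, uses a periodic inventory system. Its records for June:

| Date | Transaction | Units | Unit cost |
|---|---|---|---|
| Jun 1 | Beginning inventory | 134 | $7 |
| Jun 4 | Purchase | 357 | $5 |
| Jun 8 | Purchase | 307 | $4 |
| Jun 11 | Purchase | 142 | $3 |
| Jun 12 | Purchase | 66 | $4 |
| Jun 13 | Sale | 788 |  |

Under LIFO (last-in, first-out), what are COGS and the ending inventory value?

COGS = $3,283; ending inventory = $1,358

Jun 13, 788 sold [LIFO — newest first]: 66 @ $4 + 142 @ $3 + 307 @ $4 + 273 @ $5 = $3,283
Ending inventory: 134 @ $7 + 84 @ $5 = $1,358
Check: goods available $4,641 = COGS $3,283 + ending $1,358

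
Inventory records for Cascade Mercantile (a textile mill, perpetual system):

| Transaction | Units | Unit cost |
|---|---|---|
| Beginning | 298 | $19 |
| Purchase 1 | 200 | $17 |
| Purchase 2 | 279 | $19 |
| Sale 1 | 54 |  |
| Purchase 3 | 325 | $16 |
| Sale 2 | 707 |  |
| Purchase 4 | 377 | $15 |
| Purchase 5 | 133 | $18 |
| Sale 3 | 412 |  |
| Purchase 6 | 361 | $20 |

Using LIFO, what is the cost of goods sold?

COGS = $19,749

Sale 1 (54) [LIFO — newest first]: 54 @ $19 = $1,026
Sale 2 (707) [LIFO — newest first]: 325 @ $16 + 225 @ $19 + 157 @ $17 = $12,144
Sale 3 (412) [LIFO — newest first]: 133 @ $18 + 279 @ $15 = $6,579
Total COGS = $1,026 + $12,144 + $6,579 = $19,749
Ending inventory: 298 @ $19 + 43 @ $17 + 98 @ $15 + 361 @ $20 = $15,083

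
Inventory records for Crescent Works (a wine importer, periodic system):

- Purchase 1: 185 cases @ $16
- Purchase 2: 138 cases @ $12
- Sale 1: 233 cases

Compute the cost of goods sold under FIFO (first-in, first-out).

Sale 1 (233) [FIFO — oldest first]: 185 @ $16 + 48 @ $12 = $3,536
Ending inventory: 90 @ $12 = $1,080
Check: goods available $4,616 = COGS $3,536 + ending $1,080

COGS = $3,536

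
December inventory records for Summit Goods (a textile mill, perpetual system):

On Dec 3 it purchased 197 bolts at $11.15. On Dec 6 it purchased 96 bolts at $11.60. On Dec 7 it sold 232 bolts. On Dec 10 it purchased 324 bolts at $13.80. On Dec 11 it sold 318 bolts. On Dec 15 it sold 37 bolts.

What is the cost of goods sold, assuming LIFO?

COGS = $7,446.85

Dec 7, 232 sold [LIFO — newest first]: 96 @ $11.60 + 136 @ $11.15 = $2,630.00
Dec 11, 318 sold [LIFO — newest first]: 318 @ $13.80 = $4,388.40
Dec 15, 37 sold [LIFO — newest first]: 6 @ $13.80 + 31 @ $11.15 = $428.45
Total COGS = $2,630.00 + $4,388.40 + $428.45 = $7,446.85
Ending inventory: 30 @ $11.15 = $334.50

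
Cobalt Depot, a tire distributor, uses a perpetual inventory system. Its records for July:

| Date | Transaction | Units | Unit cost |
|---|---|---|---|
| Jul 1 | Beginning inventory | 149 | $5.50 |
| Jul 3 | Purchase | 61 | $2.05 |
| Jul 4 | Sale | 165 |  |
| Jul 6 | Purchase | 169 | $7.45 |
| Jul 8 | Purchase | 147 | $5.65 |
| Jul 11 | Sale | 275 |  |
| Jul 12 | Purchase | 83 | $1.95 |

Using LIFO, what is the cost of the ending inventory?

Jul 4, 165 sold [LIFO — newest first]: 61 @ $2.05 + 104 @ $5.50 = $697.05
Jul 11, 275 sold [LIFO — newest first]: 147 @ $5.65 + 128 @ $7.45 = $1,784.15
Total COGS = $697.05 + $1,784.15 = $2,481.20
Ending inventory: 45 @ $5.50 + 41 @ $7.45 + 83 @ $1.95 = $714.80
Check: goods available $3,196.00 = COGS $2,481.20 + ending $714.80

Ending inventory = $714.80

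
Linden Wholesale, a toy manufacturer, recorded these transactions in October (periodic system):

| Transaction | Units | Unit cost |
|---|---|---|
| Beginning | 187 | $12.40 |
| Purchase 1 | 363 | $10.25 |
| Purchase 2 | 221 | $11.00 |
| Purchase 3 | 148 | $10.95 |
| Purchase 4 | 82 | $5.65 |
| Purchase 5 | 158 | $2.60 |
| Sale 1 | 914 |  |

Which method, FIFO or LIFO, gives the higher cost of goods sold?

FIFO

FIFO COGS: 187 @ $12.40 + 363 @ $10.25 + 221 @ $11.00 + 143 @ $10.95 = $10,036.40
LIFO COGS: 158 @ $2.60 + 82 @ $5.65 + 148 @ $10.95 + 221 @ $11.00 + 305 @ $10.25 = $8,051.95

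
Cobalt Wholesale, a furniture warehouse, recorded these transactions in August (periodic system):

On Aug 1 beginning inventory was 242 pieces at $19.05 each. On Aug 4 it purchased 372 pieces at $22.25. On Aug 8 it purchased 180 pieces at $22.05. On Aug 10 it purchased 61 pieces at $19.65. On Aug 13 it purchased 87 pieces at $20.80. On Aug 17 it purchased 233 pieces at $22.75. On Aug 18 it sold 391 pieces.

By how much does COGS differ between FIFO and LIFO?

$604.15

FIFO COGS: 242 @ $19.05 + 149 @ $22.25 = $7,925.35
LIFO COGS: 233 @ $22.75 + 87 @ $20.80 + 61 @ $19.65 + 10 @ $22.05 = $8,529.50
Difference = |$7,925.35 − $8,529.50| = $604.15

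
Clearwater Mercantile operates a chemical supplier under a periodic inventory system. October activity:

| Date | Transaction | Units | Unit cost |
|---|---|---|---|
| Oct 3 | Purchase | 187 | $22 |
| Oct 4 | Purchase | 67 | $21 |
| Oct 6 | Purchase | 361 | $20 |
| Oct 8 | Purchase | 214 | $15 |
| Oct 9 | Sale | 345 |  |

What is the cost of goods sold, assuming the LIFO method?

COGS = $5,830

Oct 9, 345 sold [LIFO — newest first]: 214 @ $15 + 131 @ $20 = $5,830
Ending inventory: 187 @ $22 + 67 @ $21 + 230 @ $20 = $10,121
Check: goods available $15,951 = COGS $5,830 + ending $10,121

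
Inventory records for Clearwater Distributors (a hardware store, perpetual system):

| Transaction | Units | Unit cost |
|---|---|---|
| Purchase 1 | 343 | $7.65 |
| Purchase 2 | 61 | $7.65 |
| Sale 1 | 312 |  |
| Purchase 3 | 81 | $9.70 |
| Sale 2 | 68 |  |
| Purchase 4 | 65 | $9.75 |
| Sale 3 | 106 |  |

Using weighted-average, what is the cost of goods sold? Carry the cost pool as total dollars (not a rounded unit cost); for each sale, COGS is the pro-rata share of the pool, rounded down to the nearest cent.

COGS = $3,931.11

After Purchase 1: 343 on hand, pool $2,623.95 (≈ $7.6500 each)
After Purchase 2: 404 on hand, pool $3,090.60 (≈ $7.6500 each)
Sale 1, sell 312: 312/404 × $3,090.60 → $2,386.80
After Purchase 3: 173 on hand, pool $1,489.50 (≈ $8.6098 each)
Sale 2, sell 68: 68/173 × $1,489.50 → $585.46
After Purchase 4: 170 on hand, pool $1,537.79 (≈ $9.0458 each)
Sale 3, sell 106: 106/170 × $1,537.79 → $958.85
Total COGS = $2,386.80 + $585.46 + $958.85 = $3,931.11
Ending inventory (cost pool remaining) = $578.94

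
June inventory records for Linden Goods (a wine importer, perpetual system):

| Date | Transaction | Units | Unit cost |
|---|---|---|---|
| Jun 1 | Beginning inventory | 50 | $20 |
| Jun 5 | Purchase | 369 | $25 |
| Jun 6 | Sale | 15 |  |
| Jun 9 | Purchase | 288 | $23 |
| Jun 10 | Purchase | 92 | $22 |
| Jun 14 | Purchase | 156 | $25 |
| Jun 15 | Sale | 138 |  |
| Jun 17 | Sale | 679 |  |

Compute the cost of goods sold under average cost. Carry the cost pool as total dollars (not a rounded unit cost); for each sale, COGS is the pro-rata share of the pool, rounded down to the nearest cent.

COGS = $19,841.02

After Jun 1: 50 on hand, pool $1,000.00 (≈ $20.0000 each)
After Jun 5: 419 on hand, pool $10,225.00 (≈ $24.4033 each)
Jun 6, sell 15: 15/419 × $10,225.00 → $366.05
After Jun 9: 692 on hand, pool $16,482.95 (≈ $23.8193 each)
After Jun 10: 784 on hand, pool $18,506.95 (≈ $23.6058 each)
After Jun 14: 940 on hand, pool $22,406.95 (≈ $23.8372 each)
Jun 15, sell 138: 138/940 × $22,406.95 → $3,289.53
Jun 17, sell 679: 679/802 × $19,117.42 → $16,185.44
Total COGS = $366.05 + $3,289.53 + $16,185.44 = $19,841.02
Ending inventory (cost pool remaining) = $2,931.98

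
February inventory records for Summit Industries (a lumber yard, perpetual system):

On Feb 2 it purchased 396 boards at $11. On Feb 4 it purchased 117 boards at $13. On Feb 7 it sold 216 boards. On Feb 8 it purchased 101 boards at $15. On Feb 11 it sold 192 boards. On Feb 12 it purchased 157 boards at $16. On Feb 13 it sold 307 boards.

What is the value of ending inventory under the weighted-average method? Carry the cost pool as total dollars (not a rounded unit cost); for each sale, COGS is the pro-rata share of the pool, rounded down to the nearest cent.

After Feb 2: 396 on hand, pool $4,356.00 (≈ $11.0000 each)
After Feb 4: 513 on hand, pool $5,877.00 (≈ $11.4561 each)
Feb 7, sell 216: 216/513 × $5,877.00 → $2,474.52
After Feb 8: 398 on hand, pool $4,917.48 (≈ $12.3555 each)
Feb 11, sell 192: 192/398 × $4,917.48 → $2,372.25
After Feb 12: 363 on hand, pool $5,057.23 (≈ $13.9318 each)
Feb 13, sell 307: 307/363 × $5,057.23 → $4,277.05
Total COGS = $2,474.52 + $2,372.25 + $4,277.05 = $9,123.82
Ending inventory (cost pool remaining) = $780.18

Ending inventory = $780.18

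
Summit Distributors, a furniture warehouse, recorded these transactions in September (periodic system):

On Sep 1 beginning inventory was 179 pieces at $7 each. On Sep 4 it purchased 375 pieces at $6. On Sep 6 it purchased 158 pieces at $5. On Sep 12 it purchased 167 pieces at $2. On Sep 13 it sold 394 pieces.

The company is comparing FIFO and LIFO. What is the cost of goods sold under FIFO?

COGS = $2,543

FIFO COGS: 179 @ $7 + 215 @ $6 = $2,543
LIFO COGS: 167 @ $2 + 158 @ $5 + 69 @ $6 = $1,538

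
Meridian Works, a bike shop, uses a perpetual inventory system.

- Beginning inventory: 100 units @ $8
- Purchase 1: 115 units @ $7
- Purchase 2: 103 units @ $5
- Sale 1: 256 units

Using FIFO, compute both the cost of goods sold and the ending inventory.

Sale 1 (256) [FIFO — oldest first]: 100 @ $8 + 115 @ $7 + 41 @ $5 = $1,810
Ending inventory: 62 @ $5 = $310

COGS = $1,810; ending inventory = $310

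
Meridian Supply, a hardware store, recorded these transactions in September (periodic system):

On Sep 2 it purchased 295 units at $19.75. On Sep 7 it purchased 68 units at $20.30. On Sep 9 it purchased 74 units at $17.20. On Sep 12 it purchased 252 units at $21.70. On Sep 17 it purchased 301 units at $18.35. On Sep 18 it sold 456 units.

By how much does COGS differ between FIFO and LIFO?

$4.90

FIFO COGS: 295 @ $19.75 + 68 @ $20.30 + 74 @ $17.20 + 19 @ $21.70 = $8,891.75
LIFO COGS: 301 @ $18.35 + 155 @ $21.70 = $8,886.85
Difference = |$8,891.75 − $8,886.85| = $4.90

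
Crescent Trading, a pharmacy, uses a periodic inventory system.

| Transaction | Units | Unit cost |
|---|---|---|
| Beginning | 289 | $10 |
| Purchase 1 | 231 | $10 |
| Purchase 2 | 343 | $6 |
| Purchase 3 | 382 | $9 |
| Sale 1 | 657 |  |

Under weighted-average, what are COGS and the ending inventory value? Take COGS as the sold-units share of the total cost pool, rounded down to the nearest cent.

Sale 1, sell 657: 657/1245 × $10,696.00 → $5,644.39
Ending inventory (cost pool remaining) = $5,051.61

COGS = $5,644.39; ending inventory = $5,051.61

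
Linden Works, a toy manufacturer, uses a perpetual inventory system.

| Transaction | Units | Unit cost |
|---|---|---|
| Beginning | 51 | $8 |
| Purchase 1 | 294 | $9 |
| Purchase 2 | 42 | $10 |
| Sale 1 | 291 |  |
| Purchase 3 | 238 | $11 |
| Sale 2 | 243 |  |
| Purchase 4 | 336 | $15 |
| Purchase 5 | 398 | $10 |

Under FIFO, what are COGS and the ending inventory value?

COGS = $5,091; ending inventory = $10,021

Sale 1 (291) [FIFO — oldest first]: 51 @ $8 + 240 @ $9 = $2,568
Sale 2 (243) [FIFO — oldest first]: 54 @ $9 + 42 @ $10 + 147 @ $11 = $2,523
Total COGS = $2,568 + $2,523 = $5,091
Ending inventory: 91 @ $11 + 336 @ $15 + 398 @ $10 = $10,021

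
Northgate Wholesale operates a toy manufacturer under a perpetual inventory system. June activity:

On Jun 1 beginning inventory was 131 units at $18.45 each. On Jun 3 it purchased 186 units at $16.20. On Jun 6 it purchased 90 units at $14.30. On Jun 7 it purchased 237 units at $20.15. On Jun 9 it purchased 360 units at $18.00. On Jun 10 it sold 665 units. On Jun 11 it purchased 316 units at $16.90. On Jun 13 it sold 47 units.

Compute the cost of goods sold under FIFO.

Jun 10, 665 sold [FIFO — oldest first]: 131 @ $18.45 + 186 @ $16.20 + 90 @ $14.30 + 237 @ $20.15 + 21 @ $18.00 = $11,870.70
Jun 13, 47 sold [FIFO — oldest first]: 47 @ $18.00 = $846.00
Total COGS = $11,870.70 + $846.00 = $12,716.70
Ending inventory: 292 @ $18.00 + 316 @ $16.90 = $10,596.40

COGS = $12,716.70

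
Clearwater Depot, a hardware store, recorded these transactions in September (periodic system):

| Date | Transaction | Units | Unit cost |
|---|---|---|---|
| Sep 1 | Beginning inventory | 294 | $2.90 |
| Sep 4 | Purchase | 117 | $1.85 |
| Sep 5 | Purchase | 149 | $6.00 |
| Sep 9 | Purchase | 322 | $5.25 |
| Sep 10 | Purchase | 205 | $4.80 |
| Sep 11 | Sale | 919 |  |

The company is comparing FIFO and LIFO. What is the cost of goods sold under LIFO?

FIFO COGS: 294 @ $2.90 + 117 @ $1.85 + 149 @ $6.00 + 322 @ $5.25 + 37 @ $4.80 = $3,831.15
LIFO COGS: 205 @ $4.80 + 322 @ $5.25 + 149 @ $6.00 + 117 @ $1.85 + 126 @ $2.90 = $4,150.35

COGS = $4,150.35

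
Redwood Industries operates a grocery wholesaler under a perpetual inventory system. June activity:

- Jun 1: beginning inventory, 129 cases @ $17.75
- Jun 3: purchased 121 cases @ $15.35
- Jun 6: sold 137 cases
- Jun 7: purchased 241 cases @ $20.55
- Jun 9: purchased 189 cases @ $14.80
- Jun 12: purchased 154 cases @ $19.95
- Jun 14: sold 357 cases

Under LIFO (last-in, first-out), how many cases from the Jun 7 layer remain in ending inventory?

Jun 6, 137 sold [LIFO — newest first]: 121 @ $15.35 + 16 @ $17.75 = $2,141.35
Jun 14, 357 sold [LIFO — newest first]: 154 @ $19.95 + 189 @ $14.80 + 14 @ $20.55 = $6,157.20
Total COGS = $2,141.35 + $6,157.20 = $8,298.55
Ending inventory: 113 @ $17.75 + 227 @ $20.55 = $6,670.60
Check: goods available $14,969.15 = COGS $8,298.55 + ending $6,670.60

227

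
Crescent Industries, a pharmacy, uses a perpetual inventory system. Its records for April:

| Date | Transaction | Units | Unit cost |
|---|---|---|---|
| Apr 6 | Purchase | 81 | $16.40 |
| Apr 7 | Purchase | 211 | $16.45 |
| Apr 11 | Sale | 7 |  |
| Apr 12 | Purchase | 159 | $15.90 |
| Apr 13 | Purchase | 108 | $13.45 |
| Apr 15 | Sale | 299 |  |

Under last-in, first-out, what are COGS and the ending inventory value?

COGS = $4,622.25; ending inventory = $4,157.80

Apr 11, 7 sold [LIFO — newest first]: 7 @ $16.45 = $115.15
Apr 15, 299 sold [LIFO — newest first]: 108 @ $13.45 + 159 @ $15.90 + 32 @ $16.45 = $4,507.10
Total COGS = $115.15 + $4,507.10 = $4,622.25
Ending inventory: 81 @ $16.40 + 172 @ $16.45 = $4,157.80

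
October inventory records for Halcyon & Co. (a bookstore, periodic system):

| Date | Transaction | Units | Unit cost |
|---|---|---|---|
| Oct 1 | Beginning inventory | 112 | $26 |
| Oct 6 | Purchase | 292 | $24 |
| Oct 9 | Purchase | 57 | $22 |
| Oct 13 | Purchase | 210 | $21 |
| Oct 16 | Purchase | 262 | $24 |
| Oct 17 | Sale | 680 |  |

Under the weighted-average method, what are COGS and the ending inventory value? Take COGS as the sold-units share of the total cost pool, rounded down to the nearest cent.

Oct 17, sell 680: 680/933 × $21,872.00 → $15,941.00
Ending inventory (cost pool remaining) = $5,931.00
Check: goods available $21,872.00 = COGS $15,941.00 + ending $5,931.00

COGS = $15,941.00; ending inventory = $5,931.00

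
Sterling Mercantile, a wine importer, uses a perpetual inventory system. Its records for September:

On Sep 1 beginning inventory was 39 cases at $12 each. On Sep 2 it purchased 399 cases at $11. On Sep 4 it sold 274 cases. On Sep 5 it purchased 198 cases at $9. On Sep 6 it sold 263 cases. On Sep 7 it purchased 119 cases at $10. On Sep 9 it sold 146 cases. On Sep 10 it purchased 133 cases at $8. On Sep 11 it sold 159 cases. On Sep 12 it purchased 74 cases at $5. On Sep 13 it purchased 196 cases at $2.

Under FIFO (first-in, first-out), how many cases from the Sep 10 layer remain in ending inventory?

Sep 4, 274 sold [FIFO — oldest first]: 39 @ $12 + 235 @ $11 = $3,053
Sep 6, 263 sold [FIFO — oldest first]: 164 @ $11 + 99 @ $9 = $2,695
Sep 9, 146 sold [FIFO — oldest first]: 99 @ $9 + 47 @ $10 = $1,361
Sep 11, 159 sold [FIFO — oldest first]: 72 @ $10 + 87 @ $8 = $1,416
Total COGS = $3,053 + $2,695 + $1,361 + $1,416 = $8,525
Ending inventory: 46 @ $8 + 74 @ $5 + 196 @ $2 = $1,130

46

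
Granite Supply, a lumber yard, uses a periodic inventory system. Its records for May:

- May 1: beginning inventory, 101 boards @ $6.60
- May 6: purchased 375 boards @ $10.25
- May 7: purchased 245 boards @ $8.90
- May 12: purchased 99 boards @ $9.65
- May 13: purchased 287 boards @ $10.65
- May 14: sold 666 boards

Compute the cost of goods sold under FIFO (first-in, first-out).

May 14, 666 sold [FIFO — oldest first]: 101 @ $6.60 + 375 @ $10.25 + 190 @ $8.90 = $6,201.35
Ending inventory: 55 @ $8.90 + 99 @ $9.65 + 287 @ $10.65 = $4,501.40

COGS = $6,201.35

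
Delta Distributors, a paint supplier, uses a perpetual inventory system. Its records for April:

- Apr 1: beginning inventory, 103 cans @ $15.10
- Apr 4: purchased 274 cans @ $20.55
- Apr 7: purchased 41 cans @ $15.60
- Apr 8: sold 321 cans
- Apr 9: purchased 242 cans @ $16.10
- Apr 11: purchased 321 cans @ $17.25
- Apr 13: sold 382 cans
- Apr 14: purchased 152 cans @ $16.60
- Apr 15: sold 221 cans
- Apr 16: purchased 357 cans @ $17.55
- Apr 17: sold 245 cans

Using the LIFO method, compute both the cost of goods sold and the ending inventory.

Apr 8, 321 sold [LIFO — newest first]: 41 @ $15.60 + 274 @ $20.55 + 6 @ $15.10 = $6,360.90
Apr 13, 382 sold [LIFO — newest first]: 321 @ $17.25 + 61 @ $16.10 = $6,519.35
Apr 15, 221 sold [LIFO — newest first]: 152 @ $16.60 + 69 @ $16.10 = $3,634.10
Apr 17, 245 sold [LIFO — newest first]: 245 @ $17.55 = $4,299.75
Total COGS = $6,360.90 + $6,519.35 + $3,634.10 + $4,299.75 = $20,814.10
Ending inventory: 97 @ $15.10 + 112 @ $16.10 + 112 @ $17.55 = $5,233.50

COGS = $20,814.10; ending inventory = $5,233.50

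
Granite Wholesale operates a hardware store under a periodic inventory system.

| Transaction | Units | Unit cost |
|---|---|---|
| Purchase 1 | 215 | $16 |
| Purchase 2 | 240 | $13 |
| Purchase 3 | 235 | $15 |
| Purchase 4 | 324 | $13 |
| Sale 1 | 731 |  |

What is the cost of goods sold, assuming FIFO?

COGS = $10,618

Sale 1 (731) [FIFO — oldest first]: 215 @ $16 + 240 @ $13 + 235 @ $15 + 41 @ $13 = $10,618
Ending inventory: 283 @ $13 = $3,679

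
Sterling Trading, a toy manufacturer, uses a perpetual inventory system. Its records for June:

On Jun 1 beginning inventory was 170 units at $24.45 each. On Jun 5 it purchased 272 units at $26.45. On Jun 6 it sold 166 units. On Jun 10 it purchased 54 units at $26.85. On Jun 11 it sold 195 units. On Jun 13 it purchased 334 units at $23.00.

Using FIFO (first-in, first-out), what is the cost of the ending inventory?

Jun 6, 166 sold [FIFO — oldest first]: 166 @ $24.45 = $4,058.70
Jun 11, 195 sold [FIFO — oldest first]: 4 @ $24.45 + 191 @ $26.45 = $5,149.75
Total COGS = $4,058.70 + $5,149.75 = $9,208.45
Ending inventory: 81 @ $26.45 + 54 @ $26.85 + 334 @ $23.00 = $11,274.35
Check: goods available $20,482.80 = COGS $9,208.45 + ending $11,274.35

Ending inventory = $11,274.35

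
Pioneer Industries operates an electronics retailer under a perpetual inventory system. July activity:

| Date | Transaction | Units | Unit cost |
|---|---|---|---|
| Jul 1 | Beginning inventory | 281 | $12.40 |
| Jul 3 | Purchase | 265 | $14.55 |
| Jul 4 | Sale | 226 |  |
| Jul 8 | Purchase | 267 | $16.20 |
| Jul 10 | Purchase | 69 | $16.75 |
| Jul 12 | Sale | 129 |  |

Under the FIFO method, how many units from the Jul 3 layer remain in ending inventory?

Jul 4, 226 sold [FIFO — oldest first]: 226 @ $12.40 = $2,802.40
Jul 12, 129 sold [FIFO — oldest first]: 55 @ $12.40 + 74 @ $14.55 = $1,758.70
Total COGS = $2,802.40 + $1,758.70 = $4,561.10
Ending inventory: 191 @ $14.55 + 267 @ $16.20 + 69 @ $16.75 = $8,260.20

191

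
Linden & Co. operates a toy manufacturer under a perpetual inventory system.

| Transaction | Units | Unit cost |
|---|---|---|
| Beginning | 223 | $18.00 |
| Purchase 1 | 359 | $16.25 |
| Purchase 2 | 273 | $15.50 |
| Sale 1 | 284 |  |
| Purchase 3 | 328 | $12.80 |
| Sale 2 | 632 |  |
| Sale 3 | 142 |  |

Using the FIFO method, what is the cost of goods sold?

COGS = $16,677.65

Sale 1 (284) [FIFO — oldest first]: 223 @ $18.00 + 61 @ $16.25 = $5,005.25
Sale 2 (632) [FIFO — oldest first]: 298 @ $16.25 + 273 @ $15.50 + 61 @ $12.80 = $9,854.80
Sale 3 (142) [FIFO — oldest first]: 142 @ $12.80 = $1,817.60
Total COGS = $5,005.25 + $9,854.80 + $1,817.60 = $16,677.65
Ending inventory: 125 @ $12.80 = $1,600.00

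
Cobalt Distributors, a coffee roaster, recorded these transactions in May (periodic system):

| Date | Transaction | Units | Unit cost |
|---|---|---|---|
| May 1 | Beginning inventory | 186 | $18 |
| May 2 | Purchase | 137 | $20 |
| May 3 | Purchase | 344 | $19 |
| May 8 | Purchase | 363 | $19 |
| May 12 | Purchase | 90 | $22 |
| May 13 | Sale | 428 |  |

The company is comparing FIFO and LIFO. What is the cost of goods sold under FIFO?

FIFO COGS: 186 @ $18 + 137 @ $20 + 105 @ $19 = $8,083
LIFO COGS: 90 @ $22 + 338 @ $19 = $8,402

COGS = $8,083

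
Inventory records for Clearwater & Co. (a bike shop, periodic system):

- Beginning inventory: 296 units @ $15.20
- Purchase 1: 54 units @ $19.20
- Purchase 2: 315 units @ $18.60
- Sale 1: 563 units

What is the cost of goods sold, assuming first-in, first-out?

Sale 1 (563) [FIFO — oldest first]: 296 @ $15.20 + 54 @ $19.20 + 213 @ $18.60 = $9,497.80
Ending inventory: 102 @ $18.60 = $1,897.20
Check: goods available $11,395.00 = COGS $9,497.80 + ending $1,897.20

COGS = $9,497.80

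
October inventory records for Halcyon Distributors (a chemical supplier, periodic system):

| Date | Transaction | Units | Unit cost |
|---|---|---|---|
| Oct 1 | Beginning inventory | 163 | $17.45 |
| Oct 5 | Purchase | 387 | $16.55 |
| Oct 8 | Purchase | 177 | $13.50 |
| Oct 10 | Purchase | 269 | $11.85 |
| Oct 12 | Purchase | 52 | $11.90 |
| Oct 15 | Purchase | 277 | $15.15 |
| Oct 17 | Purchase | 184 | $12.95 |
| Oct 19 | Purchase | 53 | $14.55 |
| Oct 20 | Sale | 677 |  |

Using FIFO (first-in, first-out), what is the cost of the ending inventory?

Ending inventory = $11,831.95

Oct 20, 677 sold [FIFO — oldest first]: 163 @ $17.45 + 387 @ $16.55 + 127 @ $13.50 = $10,963.70
Ending inventory: 50 @ $13.50 + 269 @ $11.85 + 52 @ $11.90 + 277 @ $15.15 + 184 @ $12.95 + 53 @ $14.55 = $11,831.95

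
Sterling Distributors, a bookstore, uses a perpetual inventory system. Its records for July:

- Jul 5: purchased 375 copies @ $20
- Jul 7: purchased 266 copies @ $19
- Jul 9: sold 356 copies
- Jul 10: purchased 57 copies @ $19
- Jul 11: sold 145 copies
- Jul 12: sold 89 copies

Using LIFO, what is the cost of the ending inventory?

Jul 9, 356 sold [LIFO — newest first]: 266 @ $19 + 90 @ $20 = $6,854
Jul 11, 145 sold [LIFO — newest first]: 57 @ $19 + 88 @ $20 = $2,843
Jul 12, 89 sold [LIFO — newest first]: 89 @ $20 = $1,780
Total COGS = $6,854 + $2,843 + $1,780 = $11,477
Ending inventory: 108 @ $20 = $2,160

Ending inventory = $2,160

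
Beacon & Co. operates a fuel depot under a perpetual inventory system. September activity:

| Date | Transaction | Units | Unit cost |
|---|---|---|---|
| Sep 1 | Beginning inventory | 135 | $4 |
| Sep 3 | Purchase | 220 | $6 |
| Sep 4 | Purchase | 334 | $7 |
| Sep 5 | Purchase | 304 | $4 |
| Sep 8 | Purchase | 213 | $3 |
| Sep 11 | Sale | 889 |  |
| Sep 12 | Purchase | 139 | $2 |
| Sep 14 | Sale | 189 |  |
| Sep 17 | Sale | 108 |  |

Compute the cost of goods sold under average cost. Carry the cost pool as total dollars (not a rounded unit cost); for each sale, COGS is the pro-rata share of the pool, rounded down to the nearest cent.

COGS = $5,679.29

After Sep 1: 135 on hand, pool $540.00 (≈ $4.0000 each)
After Sep 3: 355 on hand, pool $1,860.00 (≈ $5.2394 each)
After Sep 4: 689 on hand, pool $4,198.00 (≈ $6.0929 each)
After Sep 5: 993 on hand, pool $5,414.00 (≈ $5.4522 each)
After Sep 8: 1206 on hand, pool $6,053.00 (≈ $5.0191 each)
Sep 11, sell 889: 889/1206 × $6,053.00 → $4,461.95
After Sep 12: 456 on hand, pool $1,869.05 (≈ $4.0988 each)
Sep 14, sell 189: 189/456 × $1,869.05 → $774.67
Sep 17, sell 108: 108/267 × $1,094.38 → $442.67
Total COGS = $4,461.95 + $774.67 + $442.67 = $5,679.29
Ending inventory (cost pool remaining) = $651.71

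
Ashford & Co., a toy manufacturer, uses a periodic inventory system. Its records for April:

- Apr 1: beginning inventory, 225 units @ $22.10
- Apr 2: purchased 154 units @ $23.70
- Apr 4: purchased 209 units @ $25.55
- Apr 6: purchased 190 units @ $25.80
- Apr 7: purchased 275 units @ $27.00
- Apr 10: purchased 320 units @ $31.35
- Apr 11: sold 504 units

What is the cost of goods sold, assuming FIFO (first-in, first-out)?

Apr 11, 504 sold [FIFO — oldest first]: 225 @ $22.10 + 154 @ $23.70 + 125 @ $25.55 = $11,816.05
Ending inventory: 84 @ $25.55 + 190 @ $25.80 + 275 @ $27.00 + 320 @ $31.35 = $24,505.20

COGS = $11,816.05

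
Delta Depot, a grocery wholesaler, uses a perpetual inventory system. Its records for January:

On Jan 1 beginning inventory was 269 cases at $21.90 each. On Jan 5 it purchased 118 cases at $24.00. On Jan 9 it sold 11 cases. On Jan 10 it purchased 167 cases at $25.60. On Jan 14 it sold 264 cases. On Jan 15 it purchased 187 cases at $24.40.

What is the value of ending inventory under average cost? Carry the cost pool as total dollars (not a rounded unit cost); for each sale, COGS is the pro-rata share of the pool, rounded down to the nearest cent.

After Jan 1: 269 on hand, pool $5,891.10 (≈ $21.9000 each)
After Jan 5: 387 on hand, pool $8,723.10 (≈ $22.5403 each)
Jan 9, sell 11: 11/387 × $8,723.10 → $247.94
After Jan 10: 543 on hand, pool $12,750.36 (≈ $23.4813 each)
Jan 14, sell 264: 264/543 × $12,750.36 → $6,199.07
After Jan 15: 466 on hand, pool $11,114.09 (≈ $23.8500 each)
Total COGS = $247.94 + $6,199.07 = $6,447.01
Ending inventory (cost pool remaining) = $11,114.09
Check: goods available $17,561.10 = COGS $6,447.01 + ending $11,114.09

Ending inventory = $11,114.09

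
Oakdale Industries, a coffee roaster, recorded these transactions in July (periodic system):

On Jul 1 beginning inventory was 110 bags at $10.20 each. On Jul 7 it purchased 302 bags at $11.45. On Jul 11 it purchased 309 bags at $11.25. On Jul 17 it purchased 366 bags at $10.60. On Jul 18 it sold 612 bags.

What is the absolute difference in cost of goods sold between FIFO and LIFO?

FIFO COGS: 110 @ $10.20 + 302 @ $11.45 + 200 @ $11.25 = $6,829.90
LIFO COGS: 366 @ $10.60 + 246 @ $11.25 = $6,647.10
Difference = |$6,829.90 − $6,647.10| = $182.80

$182.80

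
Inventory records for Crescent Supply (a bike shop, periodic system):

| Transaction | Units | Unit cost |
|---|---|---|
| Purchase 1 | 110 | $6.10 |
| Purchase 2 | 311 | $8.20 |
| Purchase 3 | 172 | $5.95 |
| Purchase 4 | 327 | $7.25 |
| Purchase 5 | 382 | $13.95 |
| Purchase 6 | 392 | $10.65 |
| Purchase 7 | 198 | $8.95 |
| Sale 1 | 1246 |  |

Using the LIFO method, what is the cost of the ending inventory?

Sale 1 (1246) [LIFO — newest first]: 198 @ $8.95 + 392 @ $10.65 + 382 @ $13.95 + 274 @ $7.25 = $13,262.30
Ending inventory: 110 @ $6.10 + 311 @ $8.20 + 172 @ $5.95 + 53 @ $7.25 = $4,628.85
Check: goods available $17,891.15 = COGS $13,262.30 + ending $4,628.85

Ending inventory = $4,628.85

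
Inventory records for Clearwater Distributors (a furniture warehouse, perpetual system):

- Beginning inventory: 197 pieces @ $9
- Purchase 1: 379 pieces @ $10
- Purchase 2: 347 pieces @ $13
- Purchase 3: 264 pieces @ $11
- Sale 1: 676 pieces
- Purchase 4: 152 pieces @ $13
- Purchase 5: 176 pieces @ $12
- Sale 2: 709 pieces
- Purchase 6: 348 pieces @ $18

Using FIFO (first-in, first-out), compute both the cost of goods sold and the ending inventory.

COGS = $15,506; ending inventory = $7,824

Sale 1 (676) [FIFO — oldest first]: 197 @ $9 + 379 @ $10 + 100 @ $13 = $6,863
Sale 2 (709) [FIFO — oldest first]: 247 @ $13 + 264 @ $11 + 152 @ $13 + 46 @ $12 = $8,643
Total COGS = $6,863 + $8,643 = $15,506
Ending inventory: 130 @ $12 + 348 @ $18 = $7,824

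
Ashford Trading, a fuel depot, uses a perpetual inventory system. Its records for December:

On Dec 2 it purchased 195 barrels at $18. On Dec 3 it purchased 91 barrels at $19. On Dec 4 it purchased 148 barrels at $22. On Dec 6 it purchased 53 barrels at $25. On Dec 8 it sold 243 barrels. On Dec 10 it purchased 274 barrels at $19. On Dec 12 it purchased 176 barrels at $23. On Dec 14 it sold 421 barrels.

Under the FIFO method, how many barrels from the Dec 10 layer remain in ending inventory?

Dec 8, 243 sold [FIFO — oldest first]: 195 @ $18 + 48 @ $19 = $4,422
Dec 14, 421 sold [FIFO — oldest first]: 43 @ $19 + 148 @ $22 + 53 @ $25 + 177 @ $19 = $8,761
Total COGS = $4,422 + $8,761 = $13,183
Ending inventory: 97 @ $19 + 176 @ $23 = $5,891
Check: goods available $19,074 = COGS $13,183 + ending $5,891

97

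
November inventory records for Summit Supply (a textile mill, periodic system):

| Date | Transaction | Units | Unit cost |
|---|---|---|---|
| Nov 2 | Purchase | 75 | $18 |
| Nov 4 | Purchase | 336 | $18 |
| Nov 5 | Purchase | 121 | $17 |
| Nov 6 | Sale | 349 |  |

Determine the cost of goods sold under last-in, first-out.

COGS = $6,161

Nov 6, 349 sold [LIFO — newest first]: 121 @ $17 + 228 @ $18 = $6,161
Ending inventory: 75 @ $18 + 108 @ $18 = $3,294
Check: goods available $9,455 = COGS $6,161 + ending $3,294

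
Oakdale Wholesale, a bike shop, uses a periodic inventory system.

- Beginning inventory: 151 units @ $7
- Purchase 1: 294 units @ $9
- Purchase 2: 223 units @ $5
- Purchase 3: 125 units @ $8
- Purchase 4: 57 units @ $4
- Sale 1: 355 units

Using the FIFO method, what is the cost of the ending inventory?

Ending inventory = $3,153

Sale 1 (355) [FIFO — oldest first]: 151 @ $7 + 204 @ $9 = $2,893
Ending inventory: 90 @ $9 + 223 @ $5 + 125 @ $8 + 57 @ $4 = $3,153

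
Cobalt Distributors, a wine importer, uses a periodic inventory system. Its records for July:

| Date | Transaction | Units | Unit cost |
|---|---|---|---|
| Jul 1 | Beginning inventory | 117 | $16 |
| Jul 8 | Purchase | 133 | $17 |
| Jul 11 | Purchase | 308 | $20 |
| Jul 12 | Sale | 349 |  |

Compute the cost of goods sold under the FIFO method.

COGS = $6,113

Jul 12, 349 sold [FIFO — oldest first]: 117 @ $16 + 133 @ $17 + 99 @ $20 = $6,113
Ending inventory: 209 @ $20 = $4,180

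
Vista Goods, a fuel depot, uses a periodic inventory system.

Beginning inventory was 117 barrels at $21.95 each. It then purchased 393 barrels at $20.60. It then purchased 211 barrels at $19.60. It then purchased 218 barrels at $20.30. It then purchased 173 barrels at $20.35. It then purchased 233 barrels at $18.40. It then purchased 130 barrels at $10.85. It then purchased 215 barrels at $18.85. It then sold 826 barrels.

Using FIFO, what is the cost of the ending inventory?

Sale 1 (826) [FIFO — oldest first]: 117 @ $21.95 + 393 @ $20.60 + 211 @ $19.60 + 105 @ $20.30 = $16,931.05
Ending inventory: 113 @ $20.30 + 173 @ $20.35 + 233 @ $18.40 + 130 @ $10.85 + 215 @ $18.85 = $15,564.90

Ending inventory = $15,564.90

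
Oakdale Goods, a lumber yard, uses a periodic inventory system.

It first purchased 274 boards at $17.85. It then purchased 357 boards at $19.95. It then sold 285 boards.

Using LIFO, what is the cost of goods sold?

Sale 1 (285) [LIFO — newest first]: 285 @ $19.95 = $5,685.75
Ending inventory: 274 @ $17.85 + 72 @ $19.95 = $6,327.30

COGS = $5,685.75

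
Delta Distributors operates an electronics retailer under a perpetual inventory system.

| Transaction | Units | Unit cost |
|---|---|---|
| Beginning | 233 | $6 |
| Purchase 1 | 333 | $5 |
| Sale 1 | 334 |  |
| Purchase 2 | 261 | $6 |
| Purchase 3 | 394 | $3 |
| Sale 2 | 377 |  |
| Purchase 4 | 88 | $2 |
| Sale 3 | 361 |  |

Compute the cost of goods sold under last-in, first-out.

COGS = $4,565

Sale 1 (334) [LIFO — newest first]: 333 @ $5 + 1 @ $6 = $1,671
Sale 2 (377) [LIFO — newest first]: 377 @ $3 = $1,131
Sale 3 (361) [LIFO — newest first]: 88 @ $2 + 17 @ $3 + 256 @ $6 = $1,763
Total COGS = $1,671 + $1,131 + $1,763 = $4,565
Ending inventory: 232 @ $6 + 5 @ $6 = $1,422
Check: goods available $5,987 = COGS $4,565 + ending $1,422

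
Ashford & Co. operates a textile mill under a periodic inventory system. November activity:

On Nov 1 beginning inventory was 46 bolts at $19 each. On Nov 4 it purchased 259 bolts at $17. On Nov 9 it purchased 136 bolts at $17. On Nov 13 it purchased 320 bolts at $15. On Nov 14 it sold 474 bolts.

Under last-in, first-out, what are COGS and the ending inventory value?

COGS = $7,418; ending inventory = $4,971

Nov 14, 474 sold [LIFO — newest first]: 320 @ $15 + 136 @ $17 + 18 @ $17 = $7,418
Ending inventory: 46 @ $19 + 241 @ $17 = $4,971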